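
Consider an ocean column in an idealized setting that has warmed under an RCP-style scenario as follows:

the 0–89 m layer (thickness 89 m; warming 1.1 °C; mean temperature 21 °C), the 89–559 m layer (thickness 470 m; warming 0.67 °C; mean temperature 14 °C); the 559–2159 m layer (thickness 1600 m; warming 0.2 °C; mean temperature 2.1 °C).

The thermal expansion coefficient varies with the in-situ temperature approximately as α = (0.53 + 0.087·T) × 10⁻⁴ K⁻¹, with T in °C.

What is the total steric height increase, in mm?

100 mm of thermosteric rise

Layer 1: α = (0.53 + 0.087×21)×10⁻⁴ = 2.357×10⁻⁴ K⁻¹
Layer 2: α = (0.53 + 0.087×14)×10⁻⁴ = 1.748×10⁻⁴ K⁻¹
Layer 3: α = (0.53 + 0.087×2.1)×10⁻⁴ = 0.7127×10⁻⁴ K⁻¹
89 × 1.1 × 2.357×10⁻⁴ = 0.02307503 m
Layer 2: 1.748×10⁻⁴ × 470 × 0.67 = 0.05504452 m
559–2159 m: 0.7127×10⁻⁴ × 0.2 × 1600 = 0.0228064 m
Δh = 0.02307503 + 0.05504452 + 0.0228064 = 0.10092595 m ≈ 100 mm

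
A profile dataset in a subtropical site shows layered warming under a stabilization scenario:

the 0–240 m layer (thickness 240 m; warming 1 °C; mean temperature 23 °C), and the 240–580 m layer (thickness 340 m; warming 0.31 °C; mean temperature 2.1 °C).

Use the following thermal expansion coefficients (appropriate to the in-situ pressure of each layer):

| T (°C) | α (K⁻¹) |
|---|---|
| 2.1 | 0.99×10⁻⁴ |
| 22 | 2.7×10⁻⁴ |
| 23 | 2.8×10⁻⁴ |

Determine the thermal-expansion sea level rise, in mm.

Layer 1 at 23 °C → α = 2.8×10⁻⁴ K⁻¹
Layer 2 at 2.1 °C → α = 0.99×10⁻⁴ K⁻¹
Layer 1: 2.8×10⁻⁴ × 1 × 240 = 0.06720 m
240–580 m: 0.31 × 0.99×10⁻⁴ × 340 = 0.0104346 m
Δh = 0.06720 + 0.0104346 = 0.0776346 m ≈ 77.6 mm

77.6 mm of thermosteric rise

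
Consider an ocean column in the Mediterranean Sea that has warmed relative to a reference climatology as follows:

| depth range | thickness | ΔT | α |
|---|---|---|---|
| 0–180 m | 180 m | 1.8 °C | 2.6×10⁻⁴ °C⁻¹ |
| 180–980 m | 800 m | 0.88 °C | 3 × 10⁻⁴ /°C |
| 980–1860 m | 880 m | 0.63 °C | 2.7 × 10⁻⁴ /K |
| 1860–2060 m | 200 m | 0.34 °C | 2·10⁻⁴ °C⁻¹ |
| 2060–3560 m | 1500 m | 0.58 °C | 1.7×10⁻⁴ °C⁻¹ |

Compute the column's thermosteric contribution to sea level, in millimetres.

0–180 m: 180 × 2.6×10⁻⁴ × 1.8 = 0.08424 m
3×10⁻⁴ × 0.88 × 800 = 0.21120 m
Layer 3: 0.63 × 880 × 2.7×10⁻⁴ = 0.149688 m
Layer 4: 2×10⁻⁴ × 0.34 × 200 = 0.01360 m
Layer 5: 1500 × 0.58 × 1.7×10⁻⁴ = 0.14790 m
Δh = 0.08424 + 0.21120 + 0.149688 + 0.01360 + 0.14790 = 0.606628 m ≈ 607 mm

607 mm of thermosteric rise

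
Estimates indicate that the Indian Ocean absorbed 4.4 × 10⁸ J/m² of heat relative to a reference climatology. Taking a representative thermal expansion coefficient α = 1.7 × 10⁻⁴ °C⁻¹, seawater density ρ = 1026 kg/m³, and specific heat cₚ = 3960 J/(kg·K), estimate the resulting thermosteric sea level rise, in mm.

Δh ≈ 18.4 mm

Δh = αQ/(ρcₚ) = 1.7×10⁻⁴ × 4.4×10⁸ / (1026 × 3960) ≈ 0.01841 m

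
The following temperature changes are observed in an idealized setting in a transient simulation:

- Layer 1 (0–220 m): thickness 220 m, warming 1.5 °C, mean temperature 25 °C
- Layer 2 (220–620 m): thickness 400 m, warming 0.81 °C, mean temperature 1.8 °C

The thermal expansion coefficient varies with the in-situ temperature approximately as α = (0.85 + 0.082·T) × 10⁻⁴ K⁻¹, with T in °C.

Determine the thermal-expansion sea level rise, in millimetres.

Layer 1: α = (0.85 + 0.082×25)×10⁻⁴ = 2.9×10⁻⁴ K⁻¹
Layer 2: α = (0.85 + 0.082×1.8)×10⁻⁴ = 0.9976×10⁻⁴ K⁻¹
1.5 × 2.9×10⁻⁴ × 220 = 0.09570 m
Layer 2: 400 × 0.9976×10⁻⁴ × 0.81 = 0.03232224 m
Δh = 0.09570 + 0.03232224 = 0.12802224 m ≈ 128 mm

128 mm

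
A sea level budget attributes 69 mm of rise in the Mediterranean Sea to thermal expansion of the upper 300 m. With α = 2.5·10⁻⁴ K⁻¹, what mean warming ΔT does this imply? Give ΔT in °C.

ΔT = Δh/(αH) = 0.069 / (2.5×10⁻⁴ × 300) = 0.9200 °C

about 0.92 °C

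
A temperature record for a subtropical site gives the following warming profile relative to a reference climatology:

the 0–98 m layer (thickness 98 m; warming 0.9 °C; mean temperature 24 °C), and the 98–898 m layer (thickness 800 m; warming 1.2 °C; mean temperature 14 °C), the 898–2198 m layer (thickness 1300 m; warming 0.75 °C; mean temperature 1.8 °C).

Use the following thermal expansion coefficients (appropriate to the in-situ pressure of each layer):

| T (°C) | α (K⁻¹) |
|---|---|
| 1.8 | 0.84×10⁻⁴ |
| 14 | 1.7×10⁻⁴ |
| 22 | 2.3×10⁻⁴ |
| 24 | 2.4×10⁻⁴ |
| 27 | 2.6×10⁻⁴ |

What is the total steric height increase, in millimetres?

270 mm of thermosteric rise

Layer 1 at 24 °C → α = 2.4×10⁻⁴ K⁻¹
Layer 2 at 14 °C → α = 1.7×10⁻⁴ K⁻¹
Layer 3 at 1.8 °C → α = 0.84×10⁻⁴ K⁻¹
0–98 m: 2.4×10⁻⁴ × 98 × 0.9 = 0.021168 m
Layer 2: 800 × 1.2 × 1.7×10⁻⁴ = 0.16320 m
1300 × 0.84×10⁻⁴ × 0.75 = 0.08190 m
Δh = 0.021168 + 0.16320 + 0.08190 = 0.266268 m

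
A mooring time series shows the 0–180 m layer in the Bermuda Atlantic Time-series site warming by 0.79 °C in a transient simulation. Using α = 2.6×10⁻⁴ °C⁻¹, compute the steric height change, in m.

0.037 m

Δh = αΔT·H = 2.6×10⁻⁴ × 0.79 × 180 = 0.036972 m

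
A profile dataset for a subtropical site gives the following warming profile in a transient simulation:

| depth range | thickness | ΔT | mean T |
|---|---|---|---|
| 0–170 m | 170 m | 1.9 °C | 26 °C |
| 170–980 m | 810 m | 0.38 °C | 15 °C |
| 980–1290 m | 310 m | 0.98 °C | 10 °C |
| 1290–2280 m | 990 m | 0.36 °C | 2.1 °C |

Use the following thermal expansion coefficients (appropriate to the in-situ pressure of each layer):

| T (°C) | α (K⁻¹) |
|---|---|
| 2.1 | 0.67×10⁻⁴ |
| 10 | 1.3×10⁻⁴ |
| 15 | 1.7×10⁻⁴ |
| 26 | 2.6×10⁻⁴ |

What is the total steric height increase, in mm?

Δh = 200 mm

Layer 1 at 26 °C → α = 2.6×10⁻⁴ K⁻¹
Layer 2 at 15 °C → α = 1.7×10⁻⁴ K⁻¹
Layer 3 at 10 °C → α = 1.3×10⁻⁴ K⁻¹
Layer 4 at 2.1 °C → α = 0.67×10⁻⁴ K⁻¹
1.9 × 170 × 2.6×10⁻⁴ = 0.08398 m
0.38 × 1.7×10⁻⁴ × 810 = 0.052326 m
980–1290 m: 0.98 × 310 × 1.3×10⁻⁴ = 0.039494 m
Layer 4: 990 × 0.36 × 0.67×10⁻⁴ = 0.0238788 m
Δh = 0.08398 + 0.052326 + 0.039494 + 0.0238788 = 0.1996788 m ≈ 200 mm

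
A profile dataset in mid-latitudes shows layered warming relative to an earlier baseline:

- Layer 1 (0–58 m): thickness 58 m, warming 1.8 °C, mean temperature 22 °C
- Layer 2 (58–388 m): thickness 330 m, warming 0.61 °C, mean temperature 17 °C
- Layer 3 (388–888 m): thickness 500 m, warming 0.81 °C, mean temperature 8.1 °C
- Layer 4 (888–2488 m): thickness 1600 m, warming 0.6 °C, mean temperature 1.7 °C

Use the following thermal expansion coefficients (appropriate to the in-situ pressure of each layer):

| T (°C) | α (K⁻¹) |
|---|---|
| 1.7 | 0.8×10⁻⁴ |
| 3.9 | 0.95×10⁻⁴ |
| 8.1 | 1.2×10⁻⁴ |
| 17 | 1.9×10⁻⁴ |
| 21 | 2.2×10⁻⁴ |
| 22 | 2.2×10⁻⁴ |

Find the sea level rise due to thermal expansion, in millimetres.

Layer 1 at 22 °C → α = 2.2×10⁻⁴ K⁻¹
Layer 2 at 17 °C → α = 1.9×10⁻⁴ K⁻¹
Layer 3 at 8.1 °C → α = 1.2×10⁻⁴ K⁻¹
Layer 4 at 1.7 °C → α = 0.8×10⁻⁴ K⁻¹
0–58 m: 2.2×10⁻⁴ × 58 × 1.8 = 0.022968 m
Layer 2: 330 × 1.9×10⁻⁴ × 0.61 = 0.038247 m
Layer 3: 500 × 1.2×10⁻⁴ × 0.81 = 0.04860 m
1600 × 0.8×10⁻⁴ × 0.6 = 0.07680 m
Δh = 0.022968 + 0.038247 + 0.04860 + 0.07680 = 0.186615 m ≈ 190 mm

about 190 mm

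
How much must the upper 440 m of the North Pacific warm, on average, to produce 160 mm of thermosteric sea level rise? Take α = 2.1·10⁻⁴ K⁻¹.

about 1.7 K

ΔT = Δh/(αH) = 0.16 / (2.1×10⁻⁴ × 440) ≈ 1.732 K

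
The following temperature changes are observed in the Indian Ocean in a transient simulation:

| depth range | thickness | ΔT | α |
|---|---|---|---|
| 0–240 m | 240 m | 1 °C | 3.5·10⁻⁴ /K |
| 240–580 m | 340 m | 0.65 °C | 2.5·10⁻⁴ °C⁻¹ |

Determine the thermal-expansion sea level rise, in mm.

about 139 mm

0–240 m: 240 × 1 × 3.5×10⁻⁴ = 0.08400 m
2.5×10⁻⁴ × 340 × 0.65 = 0.05525 m
Δh = 0.08400 + 0.05525 = 0.13925 m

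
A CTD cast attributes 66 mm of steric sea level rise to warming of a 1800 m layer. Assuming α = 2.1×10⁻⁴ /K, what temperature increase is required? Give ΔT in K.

about 0.17 K

ΔT = Δh/(αH) = 0.066 / (2.1×10⁻⁴ × 1800) ≈ 0.1746 K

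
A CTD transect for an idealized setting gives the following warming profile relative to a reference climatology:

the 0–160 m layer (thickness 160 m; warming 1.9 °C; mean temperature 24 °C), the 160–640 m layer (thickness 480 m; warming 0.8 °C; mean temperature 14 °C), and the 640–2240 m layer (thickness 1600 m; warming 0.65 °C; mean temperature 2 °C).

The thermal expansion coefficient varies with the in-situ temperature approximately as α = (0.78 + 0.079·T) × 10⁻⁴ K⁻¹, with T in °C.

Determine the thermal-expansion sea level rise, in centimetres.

Δh ≈ 25 cm

Layer 1: α = (0.78 + 0.079×24)×10⁻⁴ = 2.676×10⁻⁴ K⁻¹
Layer 2: α = (0.78 + 0.079×14)×10⁻⁴ = 1.886×10⁻⁴ K⁻¹
Layer 3: α = (0.78 + 0.079×2)×10⁻⁴ = 0.938×10⁻⁴ K⁻¹
2.676×10⁻⁴ × 160 × 1.9 = 0.0813504 m
Layer 2: 480 × 0.8 × 1.886×10⁻⁴ = 0.0724224 m
640–2240 m: 0.938×10⁻⁴ × 1600 × 0.65 = 0.097552 m
Δh = 0.0813504 + 0.0724224 + 0.097552 = 0.2513248 m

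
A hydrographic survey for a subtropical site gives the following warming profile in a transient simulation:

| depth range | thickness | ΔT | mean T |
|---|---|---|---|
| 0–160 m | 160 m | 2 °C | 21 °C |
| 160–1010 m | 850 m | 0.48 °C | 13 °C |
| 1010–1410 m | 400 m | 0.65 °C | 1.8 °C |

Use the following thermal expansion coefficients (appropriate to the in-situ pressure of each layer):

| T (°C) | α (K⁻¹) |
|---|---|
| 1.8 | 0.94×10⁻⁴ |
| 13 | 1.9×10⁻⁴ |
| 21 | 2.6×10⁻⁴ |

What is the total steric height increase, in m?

about 0.185 m

Layer 1 at 21 °C → α = 2.6×10⁻⁴ K⁻¹
Layer 2 at 13 °C → α = 1.9×10⁻⁴ K⁻¹
Layer 3 at 1.8 °C → α = 0.94×10⁻⁴ K⁻¹
2 × 160 × 2.6×10⁻⁴ = 0.08320 m
160–1010 m: 1.9×10⁻⁴ × 850 × 0.48 = 0.07752 m
0.65 × 0.94×10⁻⁴ × 400 = 0.02444 m
Δh = 0.08320 + 0.07752 + 0.02444 = 0.18516 m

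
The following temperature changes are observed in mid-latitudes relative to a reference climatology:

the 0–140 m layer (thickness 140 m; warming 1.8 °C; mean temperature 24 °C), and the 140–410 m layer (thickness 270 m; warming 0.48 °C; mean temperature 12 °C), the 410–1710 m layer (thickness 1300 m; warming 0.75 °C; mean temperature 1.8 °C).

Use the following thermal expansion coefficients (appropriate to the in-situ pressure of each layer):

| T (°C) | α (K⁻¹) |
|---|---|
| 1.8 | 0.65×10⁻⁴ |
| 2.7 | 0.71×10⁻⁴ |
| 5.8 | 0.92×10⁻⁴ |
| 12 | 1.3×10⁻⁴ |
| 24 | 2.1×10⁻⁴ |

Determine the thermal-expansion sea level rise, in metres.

Layer 1 at 24 °C → α = 2.1×10⁻⁴ K⁻¹
Layer 2 at 12 °C → α = 1.3×10⁻⁴ K⁻¹
Layer 3 at 1.8 °C → α = 0.65×10⁻⁴ K⁻¹
1.8 × 140 × 2.1×10⁻⁴ = 0.05292 m
Layer 2: 0.48 × 1.3×10⁻⁴ × 270 = 0.016848 m
410–1710 m: 1300 × 0.65×10⁻⁴ × 0.75 = 0.063375 m
Δh = 0.05292 + 0.016848 + 0.063375 = 0.133143 m

about 0.133 m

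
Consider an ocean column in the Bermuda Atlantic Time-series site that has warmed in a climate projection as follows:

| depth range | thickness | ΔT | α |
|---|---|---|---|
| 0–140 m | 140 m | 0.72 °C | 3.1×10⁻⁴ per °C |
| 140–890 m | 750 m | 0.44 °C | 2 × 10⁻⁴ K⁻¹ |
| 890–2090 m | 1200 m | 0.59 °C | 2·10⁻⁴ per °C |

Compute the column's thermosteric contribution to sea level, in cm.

Layer 1: 3.1×10⁻⁴ × 140 × 0.72 = 0.031248 m
750 × 2×10⁻⁴ × 0.44 = 0.06600 m
Layer 3: 1200 × 2×10⁻⁴ × 0.59 = 0.14160 m
Δh = 0.031248 + 0.06600 + 0.14160 = 0.238848 m

23.9 cm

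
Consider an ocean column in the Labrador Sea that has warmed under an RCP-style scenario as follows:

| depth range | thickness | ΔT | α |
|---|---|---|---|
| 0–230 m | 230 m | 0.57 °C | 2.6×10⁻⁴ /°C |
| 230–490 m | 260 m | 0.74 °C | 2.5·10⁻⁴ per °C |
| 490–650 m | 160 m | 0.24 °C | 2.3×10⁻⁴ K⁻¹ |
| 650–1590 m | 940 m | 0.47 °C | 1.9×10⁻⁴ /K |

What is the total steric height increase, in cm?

Δh = 17 cm

0–230 m: 230 × 2.6×10⁻⁴ × 0.57 = 0.034086 m
0.74 × 2.5×10⁻⁴ × 260 = 0.04810 m
490–650 m: 2.3×10⁻⁴ × 0.24 × 160 = 0.008832 m
1.9×10⁻⁴ × 940 × 0.47 = 0.083942 m
Δh = 0.034086 + 0.04810 + 0.008832 + 0.083942 = 0.17496 m ≈ 17 cm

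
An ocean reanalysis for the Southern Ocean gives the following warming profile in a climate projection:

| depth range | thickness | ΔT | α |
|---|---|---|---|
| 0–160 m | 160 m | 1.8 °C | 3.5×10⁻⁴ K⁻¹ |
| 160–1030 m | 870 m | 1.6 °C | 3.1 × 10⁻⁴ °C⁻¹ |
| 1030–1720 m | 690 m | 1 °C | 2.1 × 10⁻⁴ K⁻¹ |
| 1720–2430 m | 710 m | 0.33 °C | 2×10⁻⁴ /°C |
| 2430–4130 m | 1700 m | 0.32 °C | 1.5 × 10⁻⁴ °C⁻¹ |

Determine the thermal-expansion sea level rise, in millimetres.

3.5×10⁻⁴ × 1.8 × 160 = 0.10080 m
Layer 2: 3.1×10⁻⁴ × 870 × 1.6 = 0.43152 m
Layer 3: 1 × 690 × 2.1×10⁻⁴ = 0.14490 m
2×10⁻⁴ × 710 × 0.33 = 0.04686 m
1700 × 0.32 × 1.5×10⁻⁴ = 0.08160 m
Δh = 0.10080 + 0.43152 + 0.14490 + 0.04686 + 0.08160 = 0.80568 m

Δh = 806 mm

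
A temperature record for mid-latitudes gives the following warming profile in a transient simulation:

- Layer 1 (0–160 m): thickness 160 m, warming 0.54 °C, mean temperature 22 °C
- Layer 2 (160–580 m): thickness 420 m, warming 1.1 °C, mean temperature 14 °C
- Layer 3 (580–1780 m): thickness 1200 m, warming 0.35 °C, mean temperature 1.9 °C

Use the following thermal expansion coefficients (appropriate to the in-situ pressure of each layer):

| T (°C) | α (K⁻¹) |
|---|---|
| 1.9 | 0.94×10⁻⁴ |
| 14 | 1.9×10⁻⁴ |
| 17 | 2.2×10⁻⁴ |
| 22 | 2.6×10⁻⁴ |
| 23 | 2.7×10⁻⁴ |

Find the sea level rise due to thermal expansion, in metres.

Layer 1 at 22 °C → α = 2.6×10⁻⁴ K⁻¹
Layer 2 at 14 °C → α = 1.9×10⁻⁴ K⁻¹
Layer 3 at 1.9 °C → α = 0.94×10⁻⁴ K⁻¹
0–160 m: 0.54 × 2.6×10⁻⁴ × 160 = 0.022464 m
160–580 m: 1.9×10⁻⁴ × 1.1 × 420 = 0.08778 m
Layer 3: 1200 × 0.94×10⁻⁴ × 0.35 = 0.03948 m
Δh = 0.022464 + 0.08778 + 0.03948 = 0.149724 m ≈ 0.150 m

Δh = 0.150 m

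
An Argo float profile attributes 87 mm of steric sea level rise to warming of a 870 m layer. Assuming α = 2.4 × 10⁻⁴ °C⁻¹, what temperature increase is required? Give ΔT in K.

ΔT = Δh/(αH) = 0.087 / (2.4×10⁻⁴ × 870) ≈ 0.4167 K

ΔT ≈ 0.417 K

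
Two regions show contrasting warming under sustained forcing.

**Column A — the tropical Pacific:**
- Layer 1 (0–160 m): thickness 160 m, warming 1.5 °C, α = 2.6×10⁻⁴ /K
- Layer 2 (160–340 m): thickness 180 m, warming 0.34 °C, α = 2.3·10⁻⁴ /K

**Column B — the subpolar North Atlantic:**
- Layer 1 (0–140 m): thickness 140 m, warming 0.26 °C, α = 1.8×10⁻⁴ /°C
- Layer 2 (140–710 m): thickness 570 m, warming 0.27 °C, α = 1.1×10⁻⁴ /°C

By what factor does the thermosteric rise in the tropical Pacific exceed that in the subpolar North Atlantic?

3.3

A 1.5 × 2.6×10⁻⁴ × 160 = 0.06240 m
A 160–340 m: 180 × 2.3×10⁻⁴ × 0.34 = 0.014076 m
A total: 0.076476 m
B 1.8×10⁻⁴ × 0.26 × 140 = 0.006552 m
B 140–710 m: 0.27 × 1.1×10⁻⁴ × 570 = 0.016929 m
B total: 0.023481 m
Ratio: 0.076476 / 0.023481 ≈ 3.257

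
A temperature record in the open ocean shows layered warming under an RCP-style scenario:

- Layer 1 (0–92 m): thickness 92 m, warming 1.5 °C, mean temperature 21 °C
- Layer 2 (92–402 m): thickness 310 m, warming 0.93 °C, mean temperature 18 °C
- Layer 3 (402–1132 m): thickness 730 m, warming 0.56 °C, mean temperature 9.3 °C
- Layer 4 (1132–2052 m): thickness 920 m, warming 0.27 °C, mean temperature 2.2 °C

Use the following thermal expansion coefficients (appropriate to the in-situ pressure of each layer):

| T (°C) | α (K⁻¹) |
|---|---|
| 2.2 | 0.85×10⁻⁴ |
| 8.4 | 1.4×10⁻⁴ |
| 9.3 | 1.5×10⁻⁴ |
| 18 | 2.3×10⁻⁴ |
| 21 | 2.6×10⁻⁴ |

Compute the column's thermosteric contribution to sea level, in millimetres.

Layer 1 at 21 °C → α = 2.6×10⁻⁴ K⁻¹
Layer 2 at 18 °C → α = 2.3×10⁻⁴ K⁻¹
Layer 3 at 9.3 °C → α = 1.5×10⁻⁴ K⁻¹
Layer 4 at 2.2 °C → α = 0.85×10⁻⁴ K⁻¹
0–92 m: 2.6×10⁻⁴ × 92 × 1.5 = 0.03588 m
92–402 m: 310 × 2.3×10⁻⁴ × 0.93 = 0.066309 m
0.56 × 730 × 1.5×10⁻⁴ = 0.06132 m
1132–2052 m: 920 × 0.85×10⁻⁴ × 0.27 = 0.021114 m
Δh = 0.03588 + 0.066309 + 0.06132 + 0.021114 = 0.184623 m

Δh = 185 mm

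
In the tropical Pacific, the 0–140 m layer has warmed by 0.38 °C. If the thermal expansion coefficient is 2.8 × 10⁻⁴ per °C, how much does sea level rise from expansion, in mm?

Δh = αΔT·H = 2.8×10⁻⁴ × 0.38 × 140 = 0.014896 m

14.9 mm of thermosteric rise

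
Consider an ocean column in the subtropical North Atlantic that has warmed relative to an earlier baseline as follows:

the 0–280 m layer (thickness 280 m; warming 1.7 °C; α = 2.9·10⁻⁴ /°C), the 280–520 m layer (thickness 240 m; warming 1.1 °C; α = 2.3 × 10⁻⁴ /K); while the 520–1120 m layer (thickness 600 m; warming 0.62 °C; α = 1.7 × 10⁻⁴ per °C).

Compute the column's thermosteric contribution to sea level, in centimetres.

26 cm of thermosteric rise

0–280 m: 280 × 1.7 × 2.9×10⁻⁴ = 0.13804 m
2.3×10⁻⁴ × 1.1 × 240 = 0.06072 m
0.62 × 600 × 1.7×10⁻⁴ = 0.06324 m
Δh = 0.13804 + 0.06072 + 0.06324 = 0.26200 m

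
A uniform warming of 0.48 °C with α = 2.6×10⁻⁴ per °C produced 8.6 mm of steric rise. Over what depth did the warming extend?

H = Δh/(αΔT) = 0.0086 / (2.6×10⁻⁴ × 0.48) ≈ 68.91 m

H ≈ 68.9 m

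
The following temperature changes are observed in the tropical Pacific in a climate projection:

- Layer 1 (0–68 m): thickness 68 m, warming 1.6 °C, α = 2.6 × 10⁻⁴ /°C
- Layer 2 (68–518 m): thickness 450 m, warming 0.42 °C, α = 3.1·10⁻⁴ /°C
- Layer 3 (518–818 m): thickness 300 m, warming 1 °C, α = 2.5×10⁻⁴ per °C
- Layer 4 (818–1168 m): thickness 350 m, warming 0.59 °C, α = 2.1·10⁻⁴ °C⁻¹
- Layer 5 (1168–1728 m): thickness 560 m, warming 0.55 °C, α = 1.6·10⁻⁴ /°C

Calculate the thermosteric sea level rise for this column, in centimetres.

68 × 2.6×10⁻⁴ × 1.6 = 0.028288 m
68–518 m: 0.42 × 3.1×10⁻⁴ × 450 = 0.05859 m
2.5×10⁻⁴ × 1 × 300 = 0.07500 m
0.59 × 350 × 2.1×10⁻⁴ = 0.043365 m
1168–1728 m: 1.6×10⁻⁴ × 0.55 × 560 = 0.04928 m
Δh = 0.028288 + 0.05859 + 0.07500 + 0.043365 + 0.04928 = 0.254523 m

25.5 cm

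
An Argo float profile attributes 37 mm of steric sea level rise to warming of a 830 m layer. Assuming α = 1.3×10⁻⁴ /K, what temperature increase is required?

ΔT ≈ 0.343 °C

ΔT = Δh/(αH) = 0.037 / (1.3×10⁻⁴ × 830) ≈ 0.3429 °C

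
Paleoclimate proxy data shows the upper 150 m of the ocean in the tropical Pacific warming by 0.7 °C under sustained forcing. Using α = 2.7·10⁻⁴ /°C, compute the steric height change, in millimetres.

Δh = 28.4 mm

Δh = αΔT·H = 2.7×10⁻⁴ × 0.7 × 150 = 0.02835 m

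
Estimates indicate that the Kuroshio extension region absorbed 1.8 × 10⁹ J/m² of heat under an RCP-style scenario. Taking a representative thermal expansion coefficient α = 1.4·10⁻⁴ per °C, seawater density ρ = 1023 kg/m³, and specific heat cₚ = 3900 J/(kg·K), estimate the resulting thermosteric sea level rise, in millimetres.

Δh = αQ/(ρcₚ) = 1.4×10⁻⁴ × 1.8×10⁹ / (1023 × 3900) ≈ 0.063163 m

63.2 mm of thermosteric rise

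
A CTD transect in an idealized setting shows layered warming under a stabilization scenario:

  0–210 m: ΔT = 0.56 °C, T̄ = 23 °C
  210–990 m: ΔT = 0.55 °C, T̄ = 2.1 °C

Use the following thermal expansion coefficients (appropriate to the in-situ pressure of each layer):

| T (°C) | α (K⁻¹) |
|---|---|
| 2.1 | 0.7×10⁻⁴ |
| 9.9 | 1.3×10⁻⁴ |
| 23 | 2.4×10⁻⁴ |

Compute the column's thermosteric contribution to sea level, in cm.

Layer 1 at 23 °C → α = 2.4×10⁻⁴ K⁻¹
Layer 2 at 2.1 °C → α = 0.7×10⁻⁴ K⁻¹
Layer 1: 2.4×10⁻⁴ × 210 × 0.56 = 0.028224 m
210–990 m: 780 × 0.7×10⁻⁴ × 0.55 = 0.03003 m
Δh = 0.028224 + 0.03003 = 0.058254 m ≈ 5.8 cm

Δh ≈ 5.8 cm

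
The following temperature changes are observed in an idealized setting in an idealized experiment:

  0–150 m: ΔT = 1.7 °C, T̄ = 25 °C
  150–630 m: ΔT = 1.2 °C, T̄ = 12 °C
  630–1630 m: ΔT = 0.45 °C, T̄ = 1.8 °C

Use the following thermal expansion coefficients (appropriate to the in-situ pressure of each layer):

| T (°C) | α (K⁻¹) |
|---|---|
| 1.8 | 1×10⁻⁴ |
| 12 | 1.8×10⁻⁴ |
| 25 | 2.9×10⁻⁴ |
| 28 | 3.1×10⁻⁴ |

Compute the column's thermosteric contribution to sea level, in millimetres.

Δh = 223 mm

Layer 1 at 25 °C → α = 2.9×10⁻⁴ K⁻¹
Layer 2 at 12 °C → α = 1.8×10⁻⁴ K⁻¹
Layer 3 at 1.8 °C → α = 1×10⁻⁴ K⁻¹
0–150 m: 2.9×10⁻⁴ × 150 × 1.7 = 0.07395 m
Layer 2: 1.2 × 1.8×10⁻⁴ × 480 = 0.10368 m
630–1630 m: 1000 × 0.45 × 1×10⁻⁴ = 0.04500 m
Δh = 0.07395 + 0.10368 + 0.04500 = 0.22263 m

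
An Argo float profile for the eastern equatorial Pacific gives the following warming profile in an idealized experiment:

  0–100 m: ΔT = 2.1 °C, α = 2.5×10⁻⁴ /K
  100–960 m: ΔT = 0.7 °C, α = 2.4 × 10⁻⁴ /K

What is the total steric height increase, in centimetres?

20 cm

2.5×10⁻⁴ × 100 × 2.1 = 0.05250 m
2.4×10⁻⁴ × 0.7 × 860 = 0.14448 m
Δh = 0.05250 + 0.14448 = 0.19698 m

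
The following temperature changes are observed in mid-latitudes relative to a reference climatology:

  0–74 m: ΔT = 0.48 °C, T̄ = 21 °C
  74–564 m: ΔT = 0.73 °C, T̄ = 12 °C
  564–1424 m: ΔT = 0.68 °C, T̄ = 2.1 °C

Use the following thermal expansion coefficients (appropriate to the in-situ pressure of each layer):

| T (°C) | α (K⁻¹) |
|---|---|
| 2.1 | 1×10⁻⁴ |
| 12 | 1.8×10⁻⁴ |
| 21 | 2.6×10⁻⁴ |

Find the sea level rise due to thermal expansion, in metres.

0.132 m

Layer 1 at 21 °C → α = 2.6×10⁻⁴ K⁻¹
Layer 2 at 12 °C → α = 1.8×10⁻⁴ K⁻¹
Layer 3 at 2.1 °C → α = 1×10⁻⁴ K⁻¹
Layer 1: 0.48 × 74 × 2.6×10⁻⁴ = 0.0092352 m
Layer 2: 1.8×10⁻⁴ × 490 × 0.73 = 0.064386 m
Layer 3: 0.68 × 860 × 1×10⁻⁴ = 0.05848 m
Δh = 0.0092352 + 0.064386 + 0.05848 = 0.1321012 m ≈ 0.132 m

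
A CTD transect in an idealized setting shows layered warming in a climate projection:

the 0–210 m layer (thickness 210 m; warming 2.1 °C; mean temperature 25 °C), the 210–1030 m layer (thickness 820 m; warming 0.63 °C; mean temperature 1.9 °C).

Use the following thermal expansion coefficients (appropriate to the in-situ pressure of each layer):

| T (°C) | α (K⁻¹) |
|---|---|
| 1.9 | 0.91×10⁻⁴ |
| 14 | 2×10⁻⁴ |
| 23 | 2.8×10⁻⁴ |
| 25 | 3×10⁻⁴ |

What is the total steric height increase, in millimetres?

Layer 1 at 25 °C → α = 3×10⁻⁴ K⁻¹
Layer 2 at 1.9 °C → α = 0.91×10⁻⁴ K⁻¹
0–210 m: 210 × 3×10⁻⁴ × 2.1 = 0.13230 m
210–1030 m: 0.91×10⁻⁴ × 0.63 × 820 = 0.0470106 m
Δh = 0.13230 + 0.0470106 = 0.1793106 m ≈ 180 mm

Δh ≈ 180 mm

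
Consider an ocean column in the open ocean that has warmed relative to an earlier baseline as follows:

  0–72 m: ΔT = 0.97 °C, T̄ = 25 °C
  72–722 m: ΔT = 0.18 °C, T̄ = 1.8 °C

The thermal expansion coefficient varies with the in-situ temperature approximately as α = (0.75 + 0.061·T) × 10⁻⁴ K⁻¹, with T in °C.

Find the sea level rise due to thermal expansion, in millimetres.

Layer 1: α = (0.75 + 0.061×25)×10⁻⁴ = 2.275×10⁻⁴ K⁻¹
Layer 2: α = (0.75 + 0.061×1.8)×10⁻⁴ = 0.8598×10⁻⁴ K⁻¹
0–72 m: 2.275×10⁻⁴ × 72 × 0.97 = 0.0158886 m
650 × 0.8598×10⁻⁴ × 0.18 = 0.01005966 m
Δh = 0.0158886 + 0.01005966 = 0.02594826 m ≈ 25.9 mm

about 25.9 mm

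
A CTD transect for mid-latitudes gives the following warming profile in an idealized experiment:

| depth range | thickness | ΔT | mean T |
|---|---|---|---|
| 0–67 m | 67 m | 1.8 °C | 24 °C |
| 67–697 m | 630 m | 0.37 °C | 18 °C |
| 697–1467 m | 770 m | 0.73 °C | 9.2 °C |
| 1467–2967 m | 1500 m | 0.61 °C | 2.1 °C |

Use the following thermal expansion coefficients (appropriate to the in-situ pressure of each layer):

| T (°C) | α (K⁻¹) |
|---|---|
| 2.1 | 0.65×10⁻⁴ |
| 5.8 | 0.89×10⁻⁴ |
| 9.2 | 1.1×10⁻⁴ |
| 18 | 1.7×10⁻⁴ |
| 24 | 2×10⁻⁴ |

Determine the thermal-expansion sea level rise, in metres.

Layer 1 at 24 °C → α = 2×10⁻⁴ K⁻¹
Layer 2 at 18 °C → α = 1.7×10⁻⁴ K⁻¹
Layer 3 at 9.2 °C → α = 1.1×10⁻⁴ K⁻¹
Layer 4 at 2.1 °C → α = 0.65×10⁻⁴ K⁻¹
0–67 m: 2×10⁻⁴ × 67 × 1.8 = 0.02412 m
67–697 m: 1.7×10⁻⁴ × 0.37 × 630 = 0.039627 m
0.73 × 1.1×10⁻⁴ × 770 = 0.061831 m
1467–2967 m: 0.61 × 0.65×10⁻⁴ × 1500 = 0.059475 m
Δh = 0.02412 + 0.039627 + 0.061831 + 0.059475 = 0.185053 m

0.19 m of thermosteric rise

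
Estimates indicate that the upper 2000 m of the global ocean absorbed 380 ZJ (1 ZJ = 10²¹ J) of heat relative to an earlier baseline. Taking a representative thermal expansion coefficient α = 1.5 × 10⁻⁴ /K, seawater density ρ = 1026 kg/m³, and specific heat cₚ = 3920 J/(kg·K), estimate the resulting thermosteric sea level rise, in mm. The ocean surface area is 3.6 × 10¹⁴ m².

about 39 mm

Per unit area: Q = 380×10²¹ / (3.6×10¹⁴) ≈ 1.056×10⁹ J/m²
Δh = αQ/(ρcₚ) = 1.5×10⁻⁴ × 1.056×10⁹ / (1026 × 3920) ≈ 0.039384 m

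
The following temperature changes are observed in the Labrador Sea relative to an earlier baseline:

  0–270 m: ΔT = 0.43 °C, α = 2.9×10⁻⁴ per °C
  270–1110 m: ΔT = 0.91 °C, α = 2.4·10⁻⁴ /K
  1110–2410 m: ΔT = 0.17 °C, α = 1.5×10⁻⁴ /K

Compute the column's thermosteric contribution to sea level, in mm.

Δh = 250 mm

270 × 2.9×10⁻⁴ × 0.43 = 0.033669 m
0.91 × 2.4×10⁻⁴ × 840 = 0.183456 m
1300 × 1.5×10⁻⁴ × 0.17 = 0.03315 m
Δh = 0.033669 + 0.183456 + 0.03315 = 0.250275 m ≈ 250 mm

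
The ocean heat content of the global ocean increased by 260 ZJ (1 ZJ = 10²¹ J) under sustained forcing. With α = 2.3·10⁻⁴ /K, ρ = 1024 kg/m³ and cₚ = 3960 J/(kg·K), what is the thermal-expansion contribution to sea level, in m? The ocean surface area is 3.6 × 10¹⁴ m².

0.0410 m of thermosteric rise

Per unit area: Q = 260×10²¹ / (3.6×10¹⁴) ≈ 7.222×10⁸ J/m²
Δh = αQ/(ρcₚ) = 2.3×10⁻⁴ × 7.222×10⁸ / (1024 × 3960) ≈ 0.040963 m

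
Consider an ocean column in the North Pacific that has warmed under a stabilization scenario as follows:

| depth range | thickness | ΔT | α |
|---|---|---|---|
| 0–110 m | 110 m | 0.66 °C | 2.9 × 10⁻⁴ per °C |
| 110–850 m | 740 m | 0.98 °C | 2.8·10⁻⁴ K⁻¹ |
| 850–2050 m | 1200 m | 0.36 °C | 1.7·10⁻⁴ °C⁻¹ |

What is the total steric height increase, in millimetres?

2.9×10⁻⁴ × 110 × 0.66 = 0.021054 m
Layer 2: 740 × 0.98 × 2.8×10⁻⁴ = 0.203056 m
Layer 3: 0.36 × 1.7×10⁻⁴ × 1200 = 0.07344 m
Δh = 0.021054 + 0.203056 + 0.07344 = 0.29755 m

about 298 mm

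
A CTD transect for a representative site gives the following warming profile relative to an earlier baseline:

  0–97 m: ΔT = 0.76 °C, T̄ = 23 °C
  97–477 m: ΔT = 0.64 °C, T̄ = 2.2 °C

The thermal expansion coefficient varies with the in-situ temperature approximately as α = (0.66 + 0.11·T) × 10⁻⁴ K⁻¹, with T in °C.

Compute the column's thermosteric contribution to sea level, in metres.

Layer 1: α = (0.66 + 0.11×23)×10⁻⁴ = 3.19×10⁻⁴ K⁻¹
Layer 2: α = (0.66 + 0.11×2.2)×10⁻⁴ = 0.902×10⁻⁴ K⁻¹
0–97 m: 0.76 × 97 × 3.19×10⁻⁴ = 0.02351668 m
97–477 m: 0.902×10⁻⁴ × 0.64 × 380 = 0.02193664 m
Δh = 0.02351668 + 0.02193664 = 0.04545332 m ≈ 0.0455 m

Δh ≈ 0.0455 m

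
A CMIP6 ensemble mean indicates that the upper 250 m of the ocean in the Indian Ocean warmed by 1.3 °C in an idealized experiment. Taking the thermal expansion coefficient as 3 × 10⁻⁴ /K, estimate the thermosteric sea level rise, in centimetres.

Δh = αΔT·H = 3×10⁻⁴ × 1.3 × 250 = 0.09750 m

Δh ≈ 9.8 cm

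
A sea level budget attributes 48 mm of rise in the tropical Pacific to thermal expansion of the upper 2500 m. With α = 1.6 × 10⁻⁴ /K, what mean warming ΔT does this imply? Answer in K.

ΔT = Δh/(αH) = 0.048 / (1.6×10⁻⁴ × 2500) = 0.1200 K

ΔT ≈ 0.12 K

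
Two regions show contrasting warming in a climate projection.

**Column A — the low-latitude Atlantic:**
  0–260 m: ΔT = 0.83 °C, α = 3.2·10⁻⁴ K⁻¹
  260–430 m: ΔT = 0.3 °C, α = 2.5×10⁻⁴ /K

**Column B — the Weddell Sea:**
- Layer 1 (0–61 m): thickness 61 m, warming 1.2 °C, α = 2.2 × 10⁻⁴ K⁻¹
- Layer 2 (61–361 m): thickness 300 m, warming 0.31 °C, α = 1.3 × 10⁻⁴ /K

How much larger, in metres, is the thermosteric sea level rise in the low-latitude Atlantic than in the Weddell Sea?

A 0–260 m: 0.83 × 3.2×10⁻⁴ × 260 = 0.069056 m
A 260–430 m: 0.3 × 2.5×10⁻⁴ × 170 = 0.01275 m
A total: 0.081806 m
B 61 × 2.2×10⁻⁴ × 1.2 = 0.016104 m
B 61–361 m: 0.31 × 1.3×10⁻⁴ × 300 = 0.01209 m
B total: 0.028194 m
Difference: 0.081806 − 0.028194 = 0.053612 m

0.0536 m larger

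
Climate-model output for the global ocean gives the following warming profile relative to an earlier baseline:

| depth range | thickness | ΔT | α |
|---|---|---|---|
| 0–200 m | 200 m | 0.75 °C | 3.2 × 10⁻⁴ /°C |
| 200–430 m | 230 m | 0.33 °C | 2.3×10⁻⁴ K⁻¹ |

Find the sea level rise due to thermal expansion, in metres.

0–200 m: 3.2×10⁻⁴ × 200 × 0.75 = 0.04800 m
2.3×10⁻⁴ × 230 × 0.33 = 0.017457 m
Δh = 0.04800 + 0.017457 = 0.065457 m

Δh = 0.0655 m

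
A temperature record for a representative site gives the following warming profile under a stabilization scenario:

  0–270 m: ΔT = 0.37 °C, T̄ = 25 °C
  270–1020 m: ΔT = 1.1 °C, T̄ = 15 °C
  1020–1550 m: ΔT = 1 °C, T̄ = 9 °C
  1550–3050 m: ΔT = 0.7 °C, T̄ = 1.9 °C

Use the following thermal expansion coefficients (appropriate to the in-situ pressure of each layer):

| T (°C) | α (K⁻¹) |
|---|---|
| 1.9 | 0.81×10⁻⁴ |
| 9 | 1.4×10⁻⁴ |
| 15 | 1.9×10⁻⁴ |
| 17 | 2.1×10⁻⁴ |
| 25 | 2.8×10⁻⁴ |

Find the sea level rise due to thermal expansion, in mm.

Δh ≈ 340 mm

Layer 1 at 25 °C → α = 2.8×10⁻⁴ K⁻¹
Layer 2 at 15 °C → α = 1.9×10⁻⁴ K⁻¹
Layer 3 at 9 °C → α = 1.4×10⁻⁴ K⁻¹
Layer 4 at 1.9 °C → α = 0.81×10⁻⁴ K⁻¹
0–270 m: 2.8×10⁻⁴ × 270 × 0.37 = 0.027972 m
270–1020 m: 1.9×10⁻⁴ × 1.1 × 750 = 0.15675 m
530 × 1 × 1.4×10⁻⁴ = 0.07420 m
1550–3050 m: 1500 × 0.81×10⁻⁴ × 0.7 = 0.08505 m
Δh = 0.027972 + 0.15675 + 0.07420 + 0.08505 = 0.343972 m ≈ 340 mm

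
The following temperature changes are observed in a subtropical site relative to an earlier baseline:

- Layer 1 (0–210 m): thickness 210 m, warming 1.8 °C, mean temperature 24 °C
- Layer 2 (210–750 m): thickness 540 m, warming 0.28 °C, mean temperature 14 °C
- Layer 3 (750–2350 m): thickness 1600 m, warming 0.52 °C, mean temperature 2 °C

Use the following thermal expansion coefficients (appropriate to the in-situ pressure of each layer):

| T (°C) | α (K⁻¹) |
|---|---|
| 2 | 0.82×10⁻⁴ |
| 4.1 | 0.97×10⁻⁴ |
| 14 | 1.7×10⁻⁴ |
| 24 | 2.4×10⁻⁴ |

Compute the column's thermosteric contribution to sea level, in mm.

Δh ≈ 180 mm

Layer 1 at 24 °C → α = 2.4×10⁻⁴ K⁻¹
Layer 2 at 14 °C → α = 1.7×10⁻⁴ K⁻¹
Layer 3 at 2 °C → α = 0.82×10⁻⁴ K⁻¹
1.8 × 210 × 2.4×10⁻⁴ = 0.09072 m
Layer 2: 1.7×10⁻⁴ × 0.28 × 540 = 0.025704 m
750–2350 m: 0.82×10⁻⁴ × 0.52 × 1600 = 0.068224 m
Δh = 0.09072 + 0.025704 + 0.068224 = 0.184648 m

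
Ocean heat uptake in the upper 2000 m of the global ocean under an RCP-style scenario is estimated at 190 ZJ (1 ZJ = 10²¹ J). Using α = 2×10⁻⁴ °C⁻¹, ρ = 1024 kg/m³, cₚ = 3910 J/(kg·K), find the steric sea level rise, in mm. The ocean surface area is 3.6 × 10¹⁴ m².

26.4 mm of thermosteric rise

Per unit area: Q = 190×10²¹ / (3.6×10¹⁴) ≈ 5.278×10⁸ J/m²
Δh = αQ/(ρcₚ) = 2×10⁻⁴ × 5.278×10⁸ / (1024 × 3910) ≈ 0.026365 m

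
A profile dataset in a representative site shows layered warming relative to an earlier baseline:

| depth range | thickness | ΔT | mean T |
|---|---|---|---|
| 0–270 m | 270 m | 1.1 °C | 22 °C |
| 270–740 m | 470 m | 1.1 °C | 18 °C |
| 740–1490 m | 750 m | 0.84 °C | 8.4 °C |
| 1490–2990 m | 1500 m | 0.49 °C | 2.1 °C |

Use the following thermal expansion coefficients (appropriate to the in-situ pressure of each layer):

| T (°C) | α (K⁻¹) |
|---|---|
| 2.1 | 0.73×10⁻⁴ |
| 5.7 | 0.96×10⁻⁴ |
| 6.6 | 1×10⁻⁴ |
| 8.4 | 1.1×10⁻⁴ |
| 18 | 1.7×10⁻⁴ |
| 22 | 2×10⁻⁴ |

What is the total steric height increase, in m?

Δh = 0.27 m

Layer 1 at 22 °C → α = 2×10⁻⁴ K⁻¹
Layer 2 at 18 °C → α = 1.7×10⁻⁴ K⁻¹
Layer 3 at 8.4 °C → α = 1.1×10⁻⁴ K⁻¹
Layer 4 at 2.1 °C → α = 0.73×10⁻⁴ K⁻¹
0–270 m: 270 × 1.1 × 2×10⁻⁴ = 0.05940 m
1.1 × 1.7×10⁻⁴ × 470 = 0.08789 m
Layer 3: 750 × 0.84 × 1.1×10⁻⁴ = 0.06930 m
1500 × 0.49 × 0.73×10⁻⁴ = 0.053655 m
Δh = 0.05940 + 0.08789 + 0.06930 + 0.053655 = 0.270245 m ≈ 0.27 m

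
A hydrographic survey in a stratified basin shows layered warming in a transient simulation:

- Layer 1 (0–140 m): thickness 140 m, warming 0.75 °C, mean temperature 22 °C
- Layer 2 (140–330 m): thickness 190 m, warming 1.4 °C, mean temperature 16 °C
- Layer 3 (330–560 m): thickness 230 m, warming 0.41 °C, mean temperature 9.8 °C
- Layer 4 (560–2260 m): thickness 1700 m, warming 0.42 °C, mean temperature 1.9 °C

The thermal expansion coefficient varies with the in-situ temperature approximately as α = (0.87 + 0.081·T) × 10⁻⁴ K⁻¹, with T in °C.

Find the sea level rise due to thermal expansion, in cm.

17 cm

Layer 1: α = (0.87 + 0.081×22)×10⁻⁴ = 2.652×10⁻⁴ K⁻¹
Layer 2: α = (0.87 + 0.081×16)×10⁻⁴ = 2.166×10⁻⁴ K⁻¹
Layer 3: α = (0.87 + 0.081×9.8)×10⁻⁴ = 1.6638×10⁻⁴ K⁻¹
Layer 4: α = (0.87 + 0.081×1.9)×10⁻⁴ = 1.0239×10⁻⁴ K⁻¹
2.652×10⁻⁴ × 0.75 × 140 = 0.027846 m
Layer 2: 1.4 × 190 × 2.166×10⁻⁴ = 0.0576156 m
330–560 m: 1.6638×10⁻⁴ × 230 × 0.41 = 0.015689634 m
Layer 4: 0.42 × 1700 × 1.0239×10⁻⁴ = 0.07310646 m
Δh = 0.027846 + 0.0576156 + 0.015689634 + 0.07310646 = 0.174257694 m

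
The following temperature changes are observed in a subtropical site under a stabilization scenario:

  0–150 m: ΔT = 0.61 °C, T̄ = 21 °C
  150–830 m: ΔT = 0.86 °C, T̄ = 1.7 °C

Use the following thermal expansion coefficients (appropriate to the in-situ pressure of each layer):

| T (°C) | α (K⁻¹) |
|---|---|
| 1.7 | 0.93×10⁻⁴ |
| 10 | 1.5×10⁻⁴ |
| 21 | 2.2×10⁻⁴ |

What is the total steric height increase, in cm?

Layer 1 at 21 °C → α = 2.2×10⁻⁴ K⁻¹
Layer 2 at 1.7 °C → α = 0.93×10⁻⁴ K⁻¹
2.2×10⁻⁴ × 0.61 × 150 = 0.02013 m
150–830 m: 680 × 0.93×10⁻⁴ × 0.86 = 0.0543864 m
Δh = 0.02013 + 0.0543864 = 0.0745164 m

Δh ≈ 7.45 cm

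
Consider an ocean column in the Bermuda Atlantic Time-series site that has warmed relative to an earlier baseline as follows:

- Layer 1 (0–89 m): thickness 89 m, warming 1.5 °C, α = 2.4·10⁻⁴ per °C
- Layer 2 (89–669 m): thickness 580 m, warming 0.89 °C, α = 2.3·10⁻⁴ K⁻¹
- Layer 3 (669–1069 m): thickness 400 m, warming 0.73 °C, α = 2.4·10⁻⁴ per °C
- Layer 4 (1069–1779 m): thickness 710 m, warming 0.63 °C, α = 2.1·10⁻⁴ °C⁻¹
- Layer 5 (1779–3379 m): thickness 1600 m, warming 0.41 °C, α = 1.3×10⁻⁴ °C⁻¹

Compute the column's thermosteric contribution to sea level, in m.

Layer 1: 2.4×10⁻⁴ × 1.5 × 89 = 0.03204 m
89–669 m: 0.89 × 580 × 2.3×10⁻⁴ = 0.118726 m
400 × 0.73 × 2.4×10⁻⁴ = 0.07008 m
1069–1779 m: 2.1×10⁻⁴ × 0.63 × 710 = 0.093933 m
1779–3379 m: 1.3×10⁻⁴ × 0.41 × 1600 = 0.08528 m
Δh = 0.03204 + 0.118726 + 0.07008 + 0.093933 + 0.08528 = 0.400059 m ≈ 0.400 m

0.400 m of thermosteric rise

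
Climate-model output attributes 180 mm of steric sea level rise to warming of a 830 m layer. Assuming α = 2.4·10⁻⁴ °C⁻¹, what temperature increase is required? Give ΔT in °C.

ΔT = Δh/(αH) = 0.18 / (2.4×10⁻⁴ × 830) ≈ 0.9036 °C

ΔT ≈ 0.90 °C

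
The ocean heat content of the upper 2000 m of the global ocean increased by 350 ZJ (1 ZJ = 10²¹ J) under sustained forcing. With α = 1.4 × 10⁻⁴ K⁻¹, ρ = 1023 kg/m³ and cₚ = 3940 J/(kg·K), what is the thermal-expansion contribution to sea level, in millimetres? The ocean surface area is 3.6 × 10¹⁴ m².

Per unit area: Q = 350×10²¹ / (3.6×10¹⁴) ≈ 9.722×10⁸ J/m²
Δh = αQ/(ρcₚ) = 1.4×10⁻⁴ × 9.722×10⁸ / (1023 × 3940) ≈ 0.033769 m

33.8 mm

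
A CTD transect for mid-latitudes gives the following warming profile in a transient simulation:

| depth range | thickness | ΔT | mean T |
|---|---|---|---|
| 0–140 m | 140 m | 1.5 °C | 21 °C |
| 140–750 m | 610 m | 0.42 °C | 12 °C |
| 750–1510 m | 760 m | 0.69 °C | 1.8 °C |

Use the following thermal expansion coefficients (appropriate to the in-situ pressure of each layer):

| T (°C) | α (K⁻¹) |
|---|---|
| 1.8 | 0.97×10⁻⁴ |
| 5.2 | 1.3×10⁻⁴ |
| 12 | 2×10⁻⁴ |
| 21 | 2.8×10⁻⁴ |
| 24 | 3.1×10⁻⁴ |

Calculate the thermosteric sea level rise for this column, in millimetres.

Layer 1 at 21 °C → α = 2.8×10⁻⁴ K⁻¹
Layer 2 at 12 °C → α = 2×10⁻⁴ K⁻¹
Layer 3 at 1.8 °C → α = 0.97×10⁻⁴ K⁻¹
Layer 1: 2.8×10⁻⁴ × 1.5 × 140 = 0.05880 m
0.42 × 2×10⁻⁴ × 610 = 0.05124 m
750–1510 m: 0.97×10⁻⁴ × 760 × 0.69 = 0.0508668 m
Δh = 0.05880 + 0.05124 + 0.0508668 = 0.1609068 m

161 mm of thermosteric rise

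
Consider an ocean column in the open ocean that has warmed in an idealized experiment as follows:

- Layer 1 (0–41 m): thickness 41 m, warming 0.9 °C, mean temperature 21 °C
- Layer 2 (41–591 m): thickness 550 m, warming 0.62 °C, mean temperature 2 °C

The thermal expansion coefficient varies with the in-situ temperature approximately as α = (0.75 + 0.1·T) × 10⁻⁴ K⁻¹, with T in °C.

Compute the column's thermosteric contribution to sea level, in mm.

42.9 mm of thermosteric rise

Layer 1: α = (0.75 + 0.1×21)×10⁻⁴ = 2.85×10⁻⁴ K⁻¹
Layer 2: α = (0.75 + 0.1×2)×10⁻⁴ = 0.95×10⁻⁴ K⁻¹
41 × 0.9 × 2.85×10⁻⁴ = 0.0105165 m
0.62 × 550 × 0.95×10⁻⁴ = 0.032395 m
Δh = 0.0105165 + 0.032395 = 0.0429115 m ≈ 42.9 mm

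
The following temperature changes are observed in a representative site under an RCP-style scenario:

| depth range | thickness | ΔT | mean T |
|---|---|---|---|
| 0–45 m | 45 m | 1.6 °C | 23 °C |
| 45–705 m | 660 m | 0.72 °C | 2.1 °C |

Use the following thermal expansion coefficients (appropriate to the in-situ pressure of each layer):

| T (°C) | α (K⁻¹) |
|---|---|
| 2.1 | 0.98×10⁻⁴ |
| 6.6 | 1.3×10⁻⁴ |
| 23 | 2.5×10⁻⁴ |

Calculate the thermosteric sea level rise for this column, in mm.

Δh = 65 mm

Layer 1 at 23 °C → α = 2.5×10⁻⁴ K⁻¹
Layer 2 at 2.1 °C → α = 0.98×10⁻⁴ K⁻¹
0–45 m: 2.5×10⁻⁴ × 1.6 × 45 = 0.01800 m
Layer 2: 0.72 × 0.98×10⁻⁴ × 660 = 0.0465696 m
Δh = 0.01800 + 0.0465696 = 0.0645696 m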